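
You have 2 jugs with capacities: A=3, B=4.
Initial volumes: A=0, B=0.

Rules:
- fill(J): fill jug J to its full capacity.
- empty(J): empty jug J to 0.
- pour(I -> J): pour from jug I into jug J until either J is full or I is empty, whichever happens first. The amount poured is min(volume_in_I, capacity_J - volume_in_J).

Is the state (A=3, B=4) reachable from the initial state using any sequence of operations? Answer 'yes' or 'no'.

Answer: yes

Derivation:
BFS from (A=0, B=0):
  1. fill(A) -> (A=3 B=0)
  2. fill(B) -> (A=3 B=4)
Target reached → yes.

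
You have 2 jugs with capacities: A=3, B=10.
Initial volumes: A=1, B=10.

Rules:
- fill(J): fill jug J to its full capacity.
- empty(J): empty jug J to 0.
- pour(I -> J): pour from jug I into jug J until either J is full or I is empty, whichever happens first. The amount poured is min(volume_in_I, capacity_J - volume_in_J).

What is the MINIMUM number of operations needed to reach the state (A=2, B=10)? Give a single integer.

BFS from (A=1, B=10). One shortest path:
  1. pour(B -> A) -> (A=3 B=8)
  2. empty(A) -> (A=0 B=8)
  3. pour(B -> A) -> (A=3 B=5)
  4. empty(A) -> (A=0 B=5)
  5. pour(B -> A) -> (A=3 B=2)
  6. empty(A) -> (A=0 B=2)
  7. pour(B -> A) -> (A=2 B=0)
  8. fill(B) -> (A=2 B=10)
Reached target in 8 moves.

Answer: 8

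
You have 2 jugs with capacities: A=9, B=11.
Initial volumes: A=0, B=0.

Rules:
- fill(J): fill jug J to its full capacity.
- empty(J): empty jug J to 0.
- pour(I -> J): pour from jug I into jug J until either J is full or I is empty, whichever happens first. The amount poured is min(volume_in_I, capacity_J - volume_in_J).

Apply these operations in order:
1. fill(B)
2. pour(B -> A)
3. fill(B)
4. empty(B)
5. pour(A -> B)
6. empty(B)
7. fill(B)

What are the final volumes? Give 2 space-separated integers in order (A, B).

Step 1: fill(B) -> (A=0 B=11)
Step 2: pour(B -> A) -> (A=9 B=2)
Step 3: fill(B) -> (A=9 B=11)
Step 4: empty(B) -> (A=9 B=0)
Step 5: pour(A -> B) -> (A=0 B=9)
Step 6: empty(B) -> (A=0 B=0)
Step 7: fill(B) -> (A=0 B=11)

Answer: 0 11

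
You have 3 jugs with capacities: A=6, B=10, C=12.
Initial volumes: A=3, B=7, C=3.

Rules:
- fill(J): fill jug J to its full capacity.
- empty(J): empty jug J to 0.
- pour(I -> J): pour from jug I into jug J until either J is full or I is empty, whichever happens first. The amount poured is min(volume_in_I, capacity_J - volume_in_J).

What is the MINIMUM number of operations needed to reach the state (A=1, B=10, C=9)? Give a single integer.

Answer: 5

Derivation:
BFS from (A=3, B=7, C=3). One shortest path:
  1. empty(A) -> (A=0 B=7 C=3)
  2. pour(B -> A) -> (A=6 B=1 C=3)
  3. pour(A -> C) -> (A=0 B=1 C=9)
  4. pour(B -> A) -> (A=1 B=0 C=9)
  5. fill(B) -> (A=1 B=10 C=9)
Reached target in 5 moves.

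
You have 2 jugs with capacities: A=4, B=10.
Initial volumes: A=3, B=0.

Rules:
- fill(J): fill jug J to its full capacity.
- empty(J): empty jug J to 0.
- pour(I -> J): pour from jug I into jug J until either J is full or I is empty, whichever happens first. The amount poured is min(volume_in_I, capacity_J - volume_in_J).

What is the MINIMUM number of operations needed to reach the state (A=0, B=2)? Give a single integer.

Answer: 6

Derivation:
BFS from (A=3, B=0). One shortest path:
  1. empty(A) -> (A=0 B=0)
  2. fill(B) -> (A=0 B=10)
  3. pour(B -> A) -> (A=4 B=6)
  4. empty(A) -> (A=0 B=6)
  5. pour(B -> A) -> (A=4 B=2)
  6. empty(A) -> (A=0 B=2)
Reached target in 6 moves.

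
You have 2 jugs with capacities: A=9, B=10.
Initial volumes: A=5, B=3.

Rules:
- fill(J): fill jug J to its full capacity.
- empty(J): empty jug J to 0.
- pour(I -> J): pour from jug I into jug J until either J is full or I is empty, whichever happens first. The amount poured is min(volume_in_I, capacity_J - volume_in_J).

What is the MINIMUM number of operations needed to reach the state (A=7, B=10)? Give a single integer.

Answer: 3

Derivation:
BFS from (A=5, B=3). One shortest path:
  1. pour(A -> B) -> (A=0 B=8)
  2. fill(A) -> (A=9 B=8)
  3. pour(A -> B) -> (A=7 B=10)
Reached target in 3 moves.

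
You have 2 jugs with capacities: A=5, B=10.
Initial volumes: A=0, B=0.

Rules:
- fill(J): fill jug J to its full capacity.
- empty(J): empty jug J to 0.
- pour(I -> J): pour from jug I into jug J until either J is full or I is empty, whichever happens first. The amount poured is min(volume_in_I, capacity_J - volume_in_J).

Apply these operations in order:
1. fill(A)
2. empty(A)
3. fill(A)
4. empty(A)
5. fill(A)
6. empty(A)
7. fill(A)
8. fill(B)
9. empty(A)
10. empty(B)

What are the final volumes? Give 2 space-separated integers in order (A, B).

Answer: 0 0

Derivation:
Step 1: fill(A) -> (A=5 B=0)
Step 2: empty(A) -> (A=0 B=0)
Step 3: fill(A) -> (A=5 B=0)
Step 4: empty(A) -> (A=0 B=0)
Step 5: fill(A) -> (A=5 B=0)
Step 6: empty(A) -> (A=0 B=0)
Step 7: fill(A) -> (A=5 B=0)
Step 8: fill(B) -> (A=5 B=10)
Step 9: empty(A) -> (A=0 B=10)
Step 10: empty(B) -> (A=0 B=0)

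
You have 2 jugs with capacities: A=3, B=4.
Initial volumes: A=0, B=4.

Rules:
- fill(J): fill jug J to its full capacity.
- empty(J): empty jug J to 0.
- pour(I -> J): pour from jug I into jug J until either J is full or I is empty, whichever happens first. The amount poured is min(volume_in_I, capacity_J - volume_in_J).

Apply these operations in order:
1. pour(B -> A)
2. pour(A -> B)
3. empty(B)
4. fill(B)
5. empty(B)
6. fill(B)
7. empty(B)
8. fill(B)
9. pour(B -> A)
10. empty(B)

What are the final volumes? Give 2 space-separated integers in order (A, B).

Step 1: pour(B -> A) -> (A=3 B=1)
Step 2: pour(A -> B) -> (A=0 B=4)
Step 3: empty(B) -> (A=0 B=0)
Step 4: fill(B) -> (A=0 B=4)
Step 5: empty(B) -> (A=0 B=0)
Step 6: fill(B) -> (A=0 B=4)
Step 7: empty(B) -> (A=0 B=0)
Step 8: fill(B) -> (A=0 B=4)
Step 9: pour(B -> A) -> (A=3 B=1)
Step 10: empty(B) -> (A=3 B=0)

Answer: 3 0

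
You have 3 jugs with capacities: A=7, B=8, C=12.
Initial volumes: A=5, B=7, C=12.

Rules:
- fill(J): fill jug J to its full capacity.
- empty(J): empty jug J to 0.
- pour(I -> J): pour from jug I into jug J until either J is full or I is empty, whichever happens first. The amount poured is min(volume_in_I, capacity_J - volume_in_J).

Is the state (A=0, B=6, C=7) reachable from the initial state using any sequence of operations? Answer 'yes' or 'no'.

BFS from (A=5, B=7, C=12):
  1. fill(B) -> (A=5 B=8 C=12)
  2. empty(C) -> (A=5 B=8 C=0)
  3. pour(B -> A) -> (A=7 B=6 C=0)
  4. pour(A -> C) -> (A=0 B=6 C=7)
Target reached → yes.

Answer: yes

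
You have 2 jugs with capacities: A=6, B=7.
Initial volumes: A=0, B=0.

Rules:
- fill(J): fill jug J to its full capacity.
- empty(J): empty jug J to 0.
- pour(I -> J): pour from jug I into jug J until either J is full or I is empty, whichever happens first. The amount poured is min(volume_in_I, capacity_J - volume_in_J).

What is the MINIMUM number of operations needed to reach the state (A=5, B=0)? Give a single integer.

BFS from (A=0, B=0). One shortest path:
  1. fill(A) -> (A=6 B=0)
  2. pour(A -> B) -> (A=0 B=6)
  3. fill(A) -> (A=6 B=6)
  4. pour(A -> B) -> (A=5 B=7)
  5. empty(B) -> (A=5 B=0)
Reached target in 5 moves.

Answer: 5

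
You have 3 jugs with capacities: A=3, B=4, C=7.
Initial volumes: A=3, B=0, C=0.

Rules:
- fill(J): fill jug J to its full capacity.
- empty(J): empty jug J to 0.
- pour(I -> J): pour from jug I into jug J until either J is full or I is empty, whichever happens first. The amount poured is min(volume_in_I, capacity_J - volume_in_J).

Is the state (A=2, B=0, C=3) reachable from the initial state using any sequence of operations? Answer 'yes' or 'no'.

BFS from (A=3, B=0, C=0):
  1. pour(A -> B) -> (A=0 B=3 C=0)
  2. fill(A) -> (A=3 B=3 C=0)
  3. pour(A -> C) -> (A=0 B=3 C=3)
  4. fill(A) -> (A=3 B=3 C=3)
  5. pour(A -> B) -> (A=2 B=4 C=3)
  6. empty(B) -> (A=2 B=0 C=3)
Target reached → yes.

Answer: yes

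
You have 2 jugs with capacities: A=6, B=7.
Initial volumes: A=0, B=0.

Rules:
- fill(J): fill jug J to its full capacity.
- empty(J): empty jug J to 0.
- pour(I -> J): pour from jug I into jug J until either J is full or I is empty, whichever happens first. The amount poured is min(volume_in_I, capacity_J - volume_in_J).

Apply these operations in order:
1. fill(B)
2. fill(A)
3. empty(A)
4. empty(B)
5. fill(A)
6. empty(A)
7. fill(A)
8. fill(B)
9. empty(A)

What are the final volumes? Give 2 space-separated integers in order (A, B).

Answer: 0 7

Derivation:
Step 1: fill(B) -> (A=0 B=7)
Step 2: fill(A) -> (A=6 B=7)
Step 3: empty(A) -> (A=0 B=7)
Step 4: empty(B) -> (A=0 B=0)
Step 5: fill(A) -> (A=6 B=0)
Step 6: empty(A) -> (A=0 B=0)
Step 7: fill(A) -> (A=6 B=0)
Step 8: fill(B) -> (A=6 B=7)
Step 9: empty(A) -> (A=0 B=7)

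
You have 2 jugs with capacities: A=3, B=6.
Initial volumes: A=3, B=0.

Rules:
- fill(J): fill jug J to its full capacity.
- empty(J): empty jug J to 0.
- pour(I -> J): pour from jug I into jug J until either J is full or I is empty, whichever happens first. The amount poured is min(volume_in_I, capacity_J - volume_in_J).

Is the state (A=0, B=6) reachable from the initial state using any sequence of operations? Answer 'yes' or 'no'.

BFS from (A=3, B=0):
  1. empty(A) -> (A=0 B=0)
  2. fill(B) -> (A=0 B=6)
Target reached → yes.

Answer: yes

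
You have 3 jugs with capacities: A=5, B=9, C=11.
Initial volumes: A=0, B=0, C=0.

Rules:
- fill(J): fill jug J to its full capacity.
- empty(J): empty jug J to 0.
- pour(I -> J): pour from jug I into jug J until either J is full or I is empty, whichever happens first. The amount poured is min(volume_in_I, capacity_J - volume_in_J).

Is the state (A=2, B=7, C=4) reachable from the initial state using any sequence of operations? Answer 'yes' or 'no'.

BFS explored all 400 reachable states.
Reachable set includes: (0,0,0), (0,0,1), (0,0,2), (0,0,3), (0,0,4), (0,0,5), (0,0,6), (0,0,7), (0,0,8), (0,0,9), (0,0,10), (0,0,11) ...
Target (A=2, B=7, C=4) not in reachable set → no.

Answer: no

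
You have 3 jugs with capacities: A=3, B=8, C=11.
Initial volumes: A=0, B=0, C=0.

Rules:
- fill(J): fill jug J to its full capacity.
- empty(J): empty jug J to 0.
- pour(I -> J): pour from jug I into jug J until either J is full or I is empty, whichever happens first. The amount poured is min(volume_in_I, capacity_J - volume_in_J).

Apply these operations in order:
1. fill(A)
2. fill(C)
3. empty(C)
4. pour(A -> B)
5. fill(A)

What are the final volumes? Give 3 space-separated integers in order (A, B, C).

Step 1: fill(A) -> (A=3 B=0 C=0)
Step 2: fill(C) -> (A=3 B=0 C=11)
Step 3: empty(C) -> (A=3 B=0 C=0)
Step 4: pour(A -> B) -> (A=0 B=3 C=0)
Step 5: fill(A) -> (A=3 B=3 C=0)

Answer: 3 3 0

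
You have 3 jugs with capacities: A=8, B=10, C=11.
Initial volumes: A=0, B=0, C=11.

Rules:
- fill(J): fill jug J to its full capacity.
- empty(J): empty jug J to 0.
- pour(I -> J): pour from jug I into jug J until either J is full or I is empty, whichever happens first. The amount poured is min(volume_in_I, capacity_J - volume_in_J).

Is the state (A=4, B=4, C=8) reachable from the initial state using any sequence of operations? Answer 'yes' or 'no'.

BFS explored all 558 reachable states.
Reachable set includes: (0,0,0), (0,0,1), (0,0,2), (0,0,3), (0,0,4), (0,0,5), (0,0,6), (0,0,7), (0,0,8), (0,0,9), (0,0,10), (0,0,11) ...
Target (A=4, B=4, C=8) not in reachable set → no.

Answer: no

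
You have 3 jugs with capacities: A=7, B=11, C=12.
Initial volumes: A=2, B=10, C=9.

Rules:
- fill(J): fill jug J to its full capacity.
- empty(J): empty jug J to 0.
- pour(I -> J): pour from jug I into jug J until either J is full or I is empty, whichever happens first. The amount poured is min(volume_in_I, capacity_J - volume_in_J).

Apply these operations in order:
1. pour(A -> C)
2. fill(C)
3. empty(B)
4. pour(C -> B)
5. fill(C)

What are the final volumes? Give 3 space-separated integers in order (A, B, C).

Step 1: pour(A -> C) -> (A=0 B=10 C=11)
Step 2: fill(C) -> (A=0 B=10 C=12)
Step 3: empty(B) -> (A=0 B=0 C=12)
Step 4: pour(C -> B) -> (A=0 B=11 C=1)
Step 5: fill(C) -> (A=0 B=11 C=12)

Answer: 0 11 12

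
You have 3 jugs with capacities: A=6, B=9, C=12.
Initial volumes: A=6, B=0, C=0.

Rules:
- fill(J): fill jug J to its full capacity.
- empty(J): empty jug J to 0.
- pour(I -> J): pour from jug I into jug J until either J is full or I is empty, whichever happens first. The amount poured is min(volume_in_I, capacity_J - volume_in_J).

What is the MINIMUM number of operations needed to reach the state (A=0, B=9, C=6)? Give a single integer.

Answer: 2

Derivation:
BFS from (A=6, B=0, C=0). One shortest path:
  1. fill(B) -> (A=6 B=9 C=0)
  2. pour(A -> C) -> (A=0 B=9 C=6)
Reached target in 2 moves.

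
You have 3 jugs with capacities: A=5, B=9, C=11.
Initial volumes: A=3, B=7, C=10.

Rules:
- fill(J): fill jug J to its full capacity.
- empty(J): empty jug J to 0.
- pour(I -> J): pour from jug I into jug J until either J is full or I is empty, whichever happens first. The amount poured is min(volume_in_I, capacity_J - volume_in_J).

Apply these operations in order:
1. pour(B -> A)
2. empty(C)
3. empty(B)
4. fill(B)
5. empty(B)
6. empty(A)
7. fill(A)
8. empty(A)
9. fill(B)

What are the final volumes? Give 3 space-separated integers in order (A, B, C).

Answer: 0 9 0

Derivation:
Step 1: pour(B -> A) -> (A=5 B=5 C=10)
Step 2: empty(C) -> (A=5 B=5 C=0)
Step 3: empty(B) -> (A=5 B=0 C=0)
Step 4: fill(B) -> (A=5 B=9 C=0)
Step 5: empty(B) -> (A=5 B=0 C=0)
Step 6: empty(A) -> (A=0 B=0 C=0)
Step 7: fill(A) -> (A=5 B=0 C=0)
Step 8: empty(A) -> (A=0 B=0 C=0)
Step 9: fill(B) -> (A=0 B=9 C=0)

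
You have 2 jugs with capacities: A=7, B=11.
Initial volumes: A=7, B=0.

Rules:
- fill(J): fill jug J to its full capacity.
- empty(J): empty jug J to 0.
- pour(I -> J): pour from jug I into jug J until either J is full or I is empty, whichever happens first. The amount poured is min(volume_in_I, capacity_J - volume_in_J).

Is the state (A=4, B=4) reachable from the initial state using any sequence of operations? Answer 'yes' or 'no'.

BFS explored all 36 reachable states.
Reachable set includes: (0,0), (0,1), (0,2), (0,3), (0,4), (0,5), (0,6), (0,7), (0,8), (0,9), (0,10), (0,11) ...
Target (A=4, B=4) not in reachable set → no.

Answer: no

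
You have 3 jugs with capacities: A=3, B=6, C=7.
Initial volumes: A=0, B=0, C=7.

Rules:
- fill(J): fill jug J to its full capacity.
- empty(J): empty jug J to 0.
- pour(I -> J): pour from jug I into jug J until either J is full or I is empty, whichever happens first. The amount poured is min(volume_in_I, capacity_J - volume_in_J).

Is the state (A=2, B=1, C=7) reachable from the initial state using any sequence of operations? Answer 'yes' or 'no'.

BFS from (A=0, B=0, C=7):
  1. pour(C -> B) -> (A=0 B=6 C=1)
  2. pour(C -> A) -> (A=1 B=6 C=0)
  3. pour(B -> C) -> (A=1 B=0 C=6)
  4. pour(A -> B) -> (A=0 B=1 C=6)
  5. fill(A) -> (A=3 B=1 C=6)
  6. pour(A -> C) -> (A=2 B=1 C=7)
Target reached → yes.

Answer: yes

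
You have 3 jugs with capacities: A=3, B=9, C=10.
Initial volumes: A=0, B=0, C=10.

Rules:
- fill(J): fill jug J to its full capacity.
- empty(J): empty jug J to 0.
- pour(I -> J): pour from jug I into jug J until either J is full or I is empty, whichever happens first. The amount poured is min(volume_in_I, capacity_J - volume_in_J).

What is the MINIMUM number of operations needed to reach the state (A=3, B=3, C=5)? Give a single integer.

BFS from (A=0, B=0, C=10). One shortest path:
  1. pour(C -> A) -> (A=3 B=0 C=7)
  2. pour(C -> B) -> (A=3 B=7 C=0)
  3. fill(C) -> (A=3 B=7 C=10)
  4. pour(C -> B) -> (A=3 B=9 C=8)
  5. empty(B) -> (A=3 B=0 C=8)
  6. pour(A -> B) -> (A=0 B=3 C=8)
  7. pour(C -> A) -> (A=3 B=3 C=5)
Reached target in 7 moves.

Answer: 7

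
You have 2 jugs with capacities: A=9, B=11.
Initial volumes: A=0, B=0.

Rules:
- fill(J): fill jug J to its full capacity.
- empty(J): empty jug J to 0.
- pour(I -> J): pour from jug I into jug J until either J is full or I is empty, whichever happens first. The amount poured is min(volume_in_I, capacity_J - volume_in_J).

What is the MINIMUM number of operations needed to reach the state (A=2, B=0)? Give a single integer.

Answer: 4

Derivation:
BFS from (A=0, B=0). One shortest path:
  1. fill(B) -> (A=0 B=11)
  2. pour(B -> A) -> (A=9 B=2)
  3. empty(A) -> (A=0 B=2)
  4. pour(B -> A) -> (A=2 B=0)
Reached target in 4 moves.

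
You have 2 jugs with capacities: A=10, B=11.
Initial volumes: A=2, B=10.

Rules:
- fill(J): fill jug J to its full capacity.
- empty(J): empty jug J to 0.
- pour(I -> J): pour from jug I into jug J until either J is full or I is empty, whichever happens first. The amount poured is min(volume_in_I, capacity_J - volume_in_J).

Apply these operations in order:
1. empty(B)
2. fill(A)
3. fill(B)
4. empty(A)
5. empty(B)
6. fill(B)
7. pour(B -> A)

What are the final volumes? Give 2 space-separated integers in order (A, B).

Step 1: empty(B) -> (A=2 B=0)
Step 2: fill(A) -> (A=10 B=0)
Step 3: fill(B) -> (A=10 B=11)
Step 4: empty(A) -> (A=0 B=11)
Step 5: empty(B) -> (A=0 B=0)
Step 6: fill(B) -> (A=0 B=11)
Step 7: pour(B -> A) -> (A=10 B=1)

Answer: 10 1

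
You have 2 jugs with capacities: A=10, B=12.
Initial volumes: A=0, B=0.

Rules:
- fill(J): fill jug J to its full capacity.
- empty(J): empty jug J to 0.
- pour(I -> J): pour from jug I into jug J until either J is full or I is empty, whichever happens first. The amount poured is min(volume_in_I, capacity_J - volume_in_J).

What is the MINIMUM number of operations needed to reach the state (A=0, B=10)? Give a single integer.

Answer: 2

Derivation:
BFS from (A=0, B=0). One shortest path:
  1. fill(A) -> (A=10 B=0)
  2. pour(A -> B) -> (A=0 B=10)
Reached target in 2 moves.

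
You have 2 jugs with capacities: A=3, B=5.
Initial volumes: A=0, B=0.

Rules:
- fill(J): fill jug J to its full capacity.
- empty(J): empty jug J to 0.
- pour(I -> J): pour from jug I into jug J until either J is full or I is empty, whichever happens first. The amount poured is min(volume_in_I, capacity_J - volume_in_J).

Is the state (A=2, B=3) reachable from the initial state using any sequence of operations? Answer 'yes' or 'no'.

Answer: no

Derivation:
BFS explored all 16 reachable states.
Reachable set includes: (0,0), (0,1), (0,2), (0,3), (0,4), (0,5), (1,0), (1,5), (2,0), (2,5), (3,0), (3,1) ...
Target (A=2, B=3) not in reachable set → no.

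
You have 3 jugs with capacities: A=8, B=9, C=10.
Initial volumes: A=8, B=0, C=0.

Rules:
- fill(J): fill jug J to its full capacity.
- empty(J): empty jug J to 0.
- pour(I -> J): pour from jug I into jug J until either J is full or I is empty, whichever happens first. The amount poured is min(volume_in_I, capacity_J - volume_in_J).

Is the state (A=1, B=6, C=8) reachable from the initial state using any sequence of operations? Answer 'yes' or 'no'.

Answer: no

Derivation:
BFS explored all 486 reachable states.
Reachable set includes: (0,0,0), (0,0,1), (0,0,2), (0,0,3), (0,0,4), (0,0,5), (0,0,6), (0,0,7), (0,0,8), (0,0,9), (0,0,10), (0,1,0) ...
Target (A=1, B=6, C=8) not in reachable set → no.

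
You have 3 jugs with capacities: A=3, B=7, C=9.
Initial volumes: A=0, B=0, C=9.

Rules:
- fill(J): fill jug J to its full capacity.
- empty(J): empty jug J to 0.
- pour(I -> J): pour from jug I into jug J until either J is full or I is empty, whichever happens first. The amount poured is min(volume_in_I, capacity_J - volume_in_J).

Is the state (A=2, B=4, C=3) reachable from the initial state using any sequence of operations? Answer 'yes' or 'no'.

Answer: no

Derivation:
BFS explored all 224 reachable states.
Reachable set includes: (0,0,0), (0,0,1), (0,0,2), (0,0,3), (0,0,4), (0,0,5), (0,0,6), (0,0,7), (0,0,8), (0,0,9), (0,1,0), (0,1,1) ...
Target (A=2, B=4, C=3) not in reachable set → no.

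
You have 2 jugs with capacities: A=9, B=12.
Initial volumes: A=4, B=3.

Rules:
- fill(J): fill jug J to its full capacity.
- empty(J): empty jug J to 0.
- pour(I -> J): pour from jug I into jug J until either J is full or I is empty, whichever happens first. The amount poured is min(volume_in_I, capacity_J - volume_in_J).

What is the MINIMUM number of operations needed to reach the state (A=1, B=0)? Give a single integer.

Answer: 5

Derivation:
BFS from (A=4, B=3). One shortest path:
  1. empty(B) -> (A=4 B=0)
  2. pour(A -> B) -> (A=0 B=4)
  3. fill(A) -> (A=9 B=4)
  4. pour(A -> B) -> (A=1 B=12)
  5. empty(B) -> (A=1 B=0)
Reached target in 5 moves.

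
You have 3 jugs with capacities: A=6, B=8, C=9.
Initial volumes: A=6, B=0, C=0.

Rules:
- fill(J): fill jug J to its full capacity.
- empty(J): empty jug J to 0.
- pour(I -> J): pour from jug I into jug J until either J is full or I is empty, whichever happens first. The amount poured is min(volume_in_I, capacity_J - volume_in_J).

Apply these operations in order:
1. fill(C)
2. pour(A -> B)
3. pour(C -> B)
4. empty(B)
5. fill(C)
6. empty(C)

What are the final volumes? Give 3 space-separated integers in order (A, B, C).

Answer: 0 0 0

Derivation:
Step 1: fill(C) -> (A=6 B=0 C=9)
Step 2: pour(A -> B) -> (A=0 B=6 C=9)
Step 3: pour(C -> B) -> (A=0 B=8 C=7)
Step 4: empty(B) -> (A=0 B=0 C=7)
Step 5: fill(C) -> (A=0 B=0 C=9)
Step 6: empty(C) -> (A=0 B=0 C=0)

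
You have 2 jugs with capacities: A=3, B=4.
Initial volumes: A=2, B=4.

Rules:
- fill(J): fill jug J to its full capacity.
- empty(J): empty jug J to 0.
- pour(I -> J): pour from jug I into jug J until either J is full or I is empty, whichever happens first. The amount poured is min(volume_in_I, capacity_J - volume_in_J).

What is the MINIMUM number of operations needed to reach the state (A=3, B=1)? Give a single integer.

BFS from (A=2, B=4). One shortest path:
  1. empty(A) -> (A=0 B=4)
  2. pour(B -> A) -> (A=3 B=1)
Reached target in 2 moves.

Answer: 2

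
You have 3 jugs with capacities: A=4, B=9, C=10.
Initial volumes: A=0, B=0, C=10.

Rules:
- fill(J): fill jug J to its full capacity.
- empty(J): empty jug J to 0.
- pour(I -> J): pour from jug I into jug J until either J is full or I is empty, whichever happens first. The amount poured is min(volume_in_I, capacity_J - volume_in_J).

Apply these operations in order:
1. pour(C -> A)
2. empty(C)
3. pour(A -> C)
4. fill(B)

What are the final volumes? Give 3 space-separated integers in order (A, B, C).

Step 1: pour(C -> A) -> (A=4 B=0 C=6)
Step 2: empty(C) -> (A=4 B=0 C=0)
Step 3: pour(A -> C) -> (A=0 B=0 C=4)
Step 4: fill(B) -> (A=0 B=9 C=4)

Answer: 0 9 4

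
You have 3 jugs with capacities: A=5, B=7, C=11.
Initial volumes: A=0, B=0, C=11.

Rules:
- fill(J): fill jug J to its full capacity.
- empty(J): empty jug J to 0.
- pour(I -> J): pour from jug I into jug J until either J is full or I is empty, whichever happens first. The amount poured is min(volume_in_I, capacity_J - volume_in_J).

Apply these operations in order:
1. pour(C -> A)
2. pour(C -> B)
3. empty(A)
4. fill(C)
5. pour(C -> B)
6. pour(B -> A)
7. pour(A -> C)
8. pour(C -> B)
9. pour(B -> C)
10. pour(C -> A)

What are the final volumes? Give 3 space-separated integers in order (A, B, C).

Answer: 5 2 10

Derivation:
Step 1: pour(C -> A) -> (A=5 B=0 C=6)
Step 2: pour(C -> B) -> (A=5 B=6 C=0)
Step 3: empty(A) -> (A=0 B=6 C=0)
Step 4: fill(C) -> (A=0 B=6 C=11)
Step 5: pour(C -> B) -> (A=0 B=7 C=10)
Step 6: pour(B -> A) -> (A=5 B=2 C=10)
Step 7: pour(A -> C) -> (A=4 B=2 C=11)
Step 8: pour(C -> B) -> (A=4 B=7 C=6)
Step 9: pour(B -> C) -> (A=4 B=2 C=11)
Step 10: pour(C -> A) -> (A=5 B=2 C=10)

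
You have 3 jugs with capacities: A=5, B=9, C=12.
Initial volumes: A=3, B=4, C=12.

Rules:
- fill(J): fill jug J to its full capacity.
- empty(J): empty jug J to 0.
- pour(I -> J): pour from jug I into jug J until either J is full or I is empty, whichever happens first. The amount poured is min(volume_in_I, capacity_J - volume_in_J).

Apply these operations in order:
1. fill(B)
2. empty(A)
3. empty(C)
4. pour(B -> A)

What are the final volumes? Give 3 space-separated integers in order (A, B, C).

Step 1: fill(B) -> (A=3 B=9 C=12)
Step 2: empty(A) -> (A=0 B=9 C=12)
Step 3: empty(C) -> (A=0 B=9 C=0)
Step 4: pour(B -> A) -> (A=5 B=4 C=0)

Answer: 5 4 0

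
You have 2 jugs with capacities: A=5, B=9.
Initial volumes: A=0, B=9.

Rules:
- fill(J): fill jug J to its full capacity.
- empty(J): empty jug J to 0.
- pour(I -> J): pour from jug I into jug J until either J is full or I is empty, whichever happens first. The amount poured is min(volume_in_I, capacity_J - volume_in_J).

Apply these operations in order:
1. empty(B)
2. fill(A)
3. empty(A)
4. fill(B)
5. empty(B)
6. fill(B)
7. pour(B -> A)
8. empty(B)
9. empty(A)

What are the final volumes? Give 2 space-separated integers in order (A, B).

Step 1: empty(B) -> (A=0 B=0)
Step 2: fill(A) -> (A=5 B=0)
Step 3: empty(A) -> (A=0 B=0)
Step 4: fill(B) -> (A=0 B=9)
Step 5: empty(B) -> (A=0 B=0)
Step 6: fill(B) -> (A=0 B=9)
Step 7: pour(B -> A) -> (A=5 B=4)
Step 8: empty(B) -> (A=5 B=0)
Step 9: empty(A) -> (A=0 B=0)

Answer: 0 0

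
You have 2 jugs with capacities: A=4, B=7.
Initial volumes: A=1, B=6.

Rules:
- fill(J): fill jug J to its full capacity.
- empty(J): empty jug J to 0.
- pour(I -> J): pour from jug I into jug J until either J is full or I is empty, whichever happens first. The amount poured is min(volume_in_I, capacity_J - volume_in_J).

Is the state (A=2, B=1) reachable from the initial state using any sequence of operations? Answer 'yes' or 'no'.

Answer: no

Derivation:
BFS explored all 23 reachable states.
Reachable set includes: (0,0), (0,1), (0,2), (0,3), (0,4), (0,5), (0,6), (0,7), (1,0), (1,6), (1,7), (2,0) ...
Target (A=2, B=1) not in reachable set → no.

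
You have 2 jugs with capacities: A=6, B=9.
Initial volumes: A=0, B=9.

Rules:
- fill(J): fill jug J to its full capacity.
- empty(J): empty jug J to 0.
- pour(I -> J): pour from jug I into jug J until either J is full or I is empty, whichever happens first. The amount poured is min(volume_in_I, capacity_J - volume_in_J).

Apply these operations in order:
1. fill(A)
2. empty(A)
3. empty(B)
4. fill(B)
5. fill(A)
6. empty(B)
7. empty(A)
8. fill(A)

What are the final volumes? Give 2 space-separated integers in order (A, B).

Answer: 6 0

Derivation:
Step 1: fill(A) -> (A=6 B=9)
Step 2: empty(A) -> (A=0 B=9)
Step 3: empty(B) -> (A=0 B=0)
Step 4: fill(B) -> (A=0 B=9)
Step 5: fill(A) -> (A=6 B=9)
Step 6: empty(B) -> (A=6 B=0)
Step 7: empty(A) -> (A=0 B=0)
Step 8: fill(A) -> (A=6 B=0)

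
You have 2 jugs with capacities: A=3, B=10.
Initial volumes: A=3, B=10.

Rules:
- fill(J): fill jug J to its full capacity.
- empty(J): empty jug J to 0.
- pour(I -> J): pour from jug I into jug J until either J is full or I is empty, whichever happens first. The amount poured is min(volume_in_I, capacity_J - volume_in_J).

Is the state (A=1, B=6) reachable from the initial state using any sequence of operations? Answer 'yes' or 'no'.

BFS explored all 26 reachable states.
Reachable set includes: (0,0), (0,1), (0,2), (0,3), (0,4), (0,5), (0,6), (0,7), (0,8), (0,9), (0,10), (1,0) ...
Target (A=1, B=6) not in reachable set → no.

Answer: no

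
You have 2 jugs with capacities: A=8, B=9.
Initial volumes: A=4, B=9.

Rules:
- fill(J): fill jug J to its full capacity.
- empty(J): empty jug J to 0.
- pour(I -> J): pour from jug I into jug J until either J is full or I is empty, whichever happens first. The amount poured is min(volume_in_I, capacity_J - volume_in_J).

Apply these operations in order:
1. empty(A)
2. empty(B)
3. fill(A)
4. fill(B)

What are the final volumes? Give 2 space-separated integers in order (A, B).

Step 1: empty(A) -> (A=0 B=9)
Step 2: empty(B) -> (A=0 B=0)
Step 3: fill(A) -> (A=8 B=0)
Step 4: fill(B) -> (A=8 B=9)

Answer: 8 9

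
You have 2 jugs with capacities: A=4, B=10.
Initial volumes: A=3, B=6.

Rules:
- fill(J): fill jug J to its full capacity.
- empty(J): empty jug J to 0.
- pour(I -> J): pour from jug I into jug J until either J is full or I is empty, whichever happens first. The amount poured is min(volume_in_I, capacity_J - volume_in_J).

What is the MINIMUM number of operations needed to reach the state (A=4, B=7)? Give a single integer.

BFS from (A=3, B=6). One shortest path:
  1. empty(B) -> (A=3 B=0)
  2. pour(A -> B) -> (A=0 B=3)
  3. fill(A) -> (A=4 B=3)
  4. pour(A -> B) -> (A=0 B=7)
  5. fill(A) -> (A=4 B=7)
Reached target in 5 moves.

Answer: 5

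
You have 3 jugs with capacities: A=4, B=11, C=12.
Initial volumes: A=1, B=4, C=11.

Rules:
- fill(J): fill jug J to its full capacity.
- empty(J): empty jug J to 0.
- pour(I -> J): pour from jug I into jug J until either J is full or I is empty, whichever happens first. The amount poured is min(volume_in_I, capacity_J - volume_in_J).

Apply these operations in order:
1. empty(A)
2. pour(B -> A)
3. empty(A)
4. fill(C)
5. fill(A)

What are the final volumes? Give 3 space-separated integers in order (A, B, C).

Step 1: empty(A) -> (A=0 B=4 C=11)
Step 2: pour(B -> A) -> (A=4 B=0 C=11)
Step 3: empty(A) -> (A=0 B=0 C=11)
Step 4: fill(C) -> (A=0 B=0 C=12)
Step 5: fill(A) -> (A=4 B=0 C=12)

Answer: 4 0 12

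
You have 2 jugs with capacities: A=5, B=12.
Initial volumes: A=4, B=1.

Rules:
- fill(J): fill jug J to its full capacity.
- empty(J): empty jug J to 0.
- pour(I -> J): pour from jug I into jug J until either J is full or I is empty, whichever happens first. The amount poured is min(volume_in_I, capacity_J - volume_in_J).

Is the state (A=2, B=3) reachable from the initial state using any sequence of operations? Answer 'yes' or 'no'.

BFS explored all 35 reachable states.
Reachable set includes: (0,0), (0,1), (0,2), (0,3), (0,4), (0,5), (0,6), (0,7), (0,8), (0,9), (0,10), (0,11) ...
Target (A=2, B=3) not in reachable set → no.

Answer: no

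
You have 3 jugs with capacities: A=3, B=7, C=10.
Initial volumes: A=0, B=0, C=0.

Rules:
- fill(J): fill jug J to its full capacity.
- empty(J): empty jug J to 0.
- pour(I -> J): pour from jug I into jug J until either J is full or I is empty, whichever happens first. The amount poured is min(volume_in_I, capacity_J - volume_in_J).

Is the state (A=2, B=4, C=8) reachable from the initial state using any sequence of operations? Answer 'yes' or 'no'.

BFS explored all 244 reachable states.
Reachable set includes: (0,0,0), (0,0,1), (0,0,2), (0,0,3), (0,0,4), (0,0,5), (0,0,6), (0,0,7), (0,0,8), (0,0,9), (0,0,10), (0,1,0) ...
Target (A=2, B=4, C=8) not in reachable set → no.

Answer: no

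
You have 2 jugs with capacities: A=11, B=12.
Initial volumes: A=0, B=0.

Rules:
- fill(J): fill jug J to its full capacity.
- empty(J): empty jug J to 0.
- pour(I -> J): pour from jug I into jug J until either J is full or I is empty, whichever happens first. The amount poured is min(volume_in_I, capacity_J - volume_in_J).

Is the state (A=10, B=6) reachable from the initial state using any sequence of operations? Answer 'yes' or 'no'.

Answer: no

Derivation:
BFS explored all 46 reachable states.
Reachable set includes: (0,0), (0,1), (0,2), (0,3), (0,4), (0,5), (0,6), (0,7), (0,8), (0,9), (0,10), (0,11) ...
Target (A=10, B=6) not in reachable set → no.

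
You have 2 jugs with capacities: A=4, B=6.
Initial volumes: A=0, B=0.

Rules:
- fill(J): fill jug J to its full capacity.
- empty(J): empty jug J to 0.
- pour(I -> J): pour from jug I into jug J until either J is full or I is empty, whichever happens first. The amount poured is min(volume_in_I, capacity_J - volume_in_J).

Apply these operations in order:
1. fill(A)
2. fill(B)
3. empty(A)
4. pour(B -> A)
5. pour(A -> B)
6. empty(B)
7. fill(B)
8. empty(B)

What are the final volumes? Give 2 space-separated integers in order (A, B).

Answer: 0 0

Derivation:
Step 1: fill(A) -> (A=4 B=0)
Step 2: fill(B) -> (A=4 B=6)
Step 3: empty(A) -> (A=0 B=6)
Step 4: pour(B -> A) -> (A=4 B=2)
Step 5: pour(A -> B) -> (A=0 B=6)
Step 6: empty(B) -> (A=0 B=0)
Step 7: fill(B) -> (A=0 B=6)
Step 8: empty(B) -> (A=0 B=0)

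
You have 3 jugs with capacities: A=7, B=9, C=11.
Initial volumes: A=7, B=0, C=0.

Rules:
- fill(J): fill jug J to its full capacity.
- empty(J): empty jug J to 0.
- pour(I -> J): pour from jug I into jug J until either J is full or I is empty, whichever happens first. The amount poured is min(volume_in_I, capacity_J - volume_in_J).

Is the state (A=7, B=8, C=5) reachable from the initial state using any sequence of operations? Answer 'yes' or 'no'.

BFS from (A=7, B=0, C=0):
  1. empty(A) -> (A=0 B=0 C=0)
  2. fill(C) -> (A=0 B=0 C=11)
  3. pour(C -> A) -> (A=7 B=0 C=4)
  4. pour(A -> B) -> (A=0 B=7 C=4)
  5. pour(C -> A) -> (A=4 B=7 C=0)
  6. fill(C) -> (A=4 B=7 C=11)
  7. pour(C -> A) -> (A=7 B=7 C=8)
  8. pour(A -> B) -> (A=5 B=9 C=8)
  9. empty(B) -> (A=5 B=0 C=8)
  10. pour(C -> B) -> (A=5 B=8 C=0)
  11. pour(A -> C) -> (A=0 B=8 C=5)
  12. fill(A) -> (A=7 B=8 C=5)
Target reached → yes.

Answer: yes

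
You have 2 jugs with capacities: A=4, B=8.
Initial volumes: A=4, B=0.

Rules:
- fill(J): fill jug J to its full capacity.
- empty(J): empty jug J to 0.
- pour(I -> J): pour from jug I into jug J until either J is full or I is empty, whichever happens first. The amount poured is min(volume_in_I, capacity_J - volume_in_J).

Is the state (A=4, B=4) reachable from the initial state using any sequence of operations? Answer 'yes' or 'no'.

Answer: yes

Derivation:
BFS from (A=4, B=0):
  1. pour(A -> B) -> (A=0 B=4)
  2. fill(A) -> (A=4 B=4)
Target reached → yes.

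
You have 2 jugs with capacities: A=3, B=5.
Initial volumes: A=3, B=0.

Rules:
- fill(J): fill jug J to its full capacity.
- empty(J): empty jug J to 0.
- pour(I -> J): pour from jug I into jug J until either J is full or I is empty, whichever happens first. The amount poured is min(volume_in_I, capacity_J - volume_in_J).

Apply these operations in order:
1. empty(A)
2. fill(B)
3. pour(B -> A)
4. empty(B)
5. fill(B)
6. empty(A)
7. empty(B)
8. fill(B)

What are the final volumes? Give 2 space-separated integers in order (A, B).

Answer: 0 5

Derivation:
Step 1: empty(A) -> (A=0 B=0)
Step 2: fill(B) -> (A=0 B=5)
Step 3: pour(B -> A) -> (A=3 B=2)
Step 4: empty(B) -> (A=3 B=0)
Step 5: fill(B) -> (A=3 B=5)
Step 6: empty(A) -> (A=0 B=5)
Step 7: empty(B) -> (A=0 B=0)
Step 8: fill(B) -> (A=0 B=5)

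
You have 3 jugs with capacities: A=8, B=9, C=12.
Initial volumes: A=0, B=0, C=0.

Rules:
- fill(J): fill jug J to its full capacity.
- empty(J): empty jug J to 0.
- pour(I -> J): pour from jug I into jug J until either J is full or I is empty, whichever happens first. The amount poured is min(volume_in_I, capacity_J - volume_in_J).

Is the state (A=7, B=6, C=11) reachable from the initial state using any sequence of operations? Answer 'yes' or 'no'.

BFS explored all 554 reachable states.
Reachable set includes: (0,0,0), (0,0,1), (0,0,2), (0,0,3), (0,0,4), (0,0,5), (0,0,6), (0,0,7), (0,0,8), (0,0,9), (0,0,10), (0,0,11) ...
Target (A=7, B=6, C=11) not in reachable set → no.

Answer: no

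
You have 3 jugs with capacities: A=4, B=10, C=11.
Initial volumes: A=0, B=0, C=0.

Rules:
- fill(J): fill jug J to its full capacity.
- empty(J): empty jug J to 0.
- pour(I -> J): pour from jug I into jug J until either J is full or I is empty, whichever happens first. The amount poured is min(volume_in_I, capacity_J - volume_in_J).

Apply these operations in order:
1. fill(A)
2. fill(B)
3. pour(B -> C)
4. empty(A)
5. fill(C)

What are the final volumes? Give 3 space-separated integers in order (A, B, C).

Step 1: fill(A) -> (A=4 B=0 C=0)
Step 2: fill(B) -> (A=4 B=10 C=0)
Step 3: pour(B -> C) -> (A=4 B=0 C=10)
Step 4: empty(A) -> (A=0 B=0 C=10)
Step 5: fill(C) -> (A=0 B=0 C=11)

Answer: 0 0 11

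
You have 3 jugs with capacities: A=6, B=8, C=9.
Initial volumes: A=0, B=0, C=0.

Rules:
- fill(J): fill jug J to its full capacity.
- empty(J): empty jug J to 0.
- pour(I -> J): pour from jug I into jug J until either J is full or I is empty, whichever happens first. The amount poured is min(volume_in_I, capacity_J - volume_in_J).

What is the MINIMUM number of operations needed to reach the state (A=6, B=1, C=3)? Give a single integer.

Answer: 6

Derivation:
BFS from (A=0, B=0, C=0). One shortest path:
  1. fill(C) -> (A=0 B=0 C=9)
  2. pour(C -> B) -> (A=0 B=8 C=1)
  3. empty(B) -> (A=0 B=0 C=1)
  4. pour(C -> B) -> (A=0 B=1 C=0)
  5. fill(C) -> (A=0 B=1 C=9)
  6. pour(C -> A) -> (A=6 B=1 C=3)
Reached target in 6 moves.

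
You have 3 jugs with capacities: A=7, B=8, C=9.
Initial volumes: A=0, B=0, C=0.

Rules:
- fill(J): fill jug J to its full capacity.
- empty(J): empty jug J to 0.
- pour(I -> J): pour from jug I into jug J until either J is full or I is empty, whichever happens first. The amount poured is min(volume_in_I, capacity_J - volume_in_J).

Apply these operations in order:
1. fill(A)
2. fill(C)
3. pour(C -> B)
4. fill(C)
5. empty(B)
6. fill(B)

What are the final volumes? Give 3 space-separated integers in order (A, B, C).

Step 1: fill(A) -> (A=7 B=0 C=0)
Step 2: fill(C) -> (A=7 B=0 C=9)
Step 3: pour(C -> B) -> (A=7 B=8 C=1)
Step 4: fill(C) -> (A=7 B=8 C=9)
Step 5: empty(B) -> (A=7 B=0 C=9)
Step 6: fill(B) -> (A=7 B=8 C=9)

Answer: 7 8 9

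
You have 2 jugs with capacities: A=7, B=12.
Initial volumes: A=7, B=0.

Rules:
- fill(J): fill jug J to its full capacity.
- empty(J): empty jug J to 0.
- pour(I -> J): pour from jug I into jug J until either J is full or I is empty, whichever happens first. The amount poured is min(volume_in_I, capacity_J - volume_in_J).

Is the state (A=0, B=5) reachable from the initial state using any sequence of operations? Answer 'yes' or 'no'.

BFS from (A=7, B=0):
  1. empty(A) -> (A=0 B=0)
  2. fill(B) -> (A=0 B=12)
  3. pour(B -> A) -> (A=7 B=5)
  4. empty(A) -> (A=0 B=5)
Target reached → yes.

Answer: yes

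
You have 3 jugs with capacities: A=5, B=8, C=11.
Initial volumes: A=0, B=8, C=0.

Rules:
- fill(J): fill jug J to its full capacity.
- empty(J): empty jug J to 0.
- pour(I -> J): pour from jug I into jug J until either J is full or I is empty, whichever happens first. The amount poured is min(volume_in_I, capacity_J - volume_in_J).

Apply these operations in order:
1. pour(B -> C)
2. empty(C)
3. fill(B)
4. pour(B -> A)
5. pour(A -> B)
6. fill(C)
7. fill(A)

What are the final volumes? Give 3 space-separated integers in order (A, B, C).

Answer: 5 8 11

Derivation:
Step 1: pour(B -> C) -> (A=0 B=0 C=8)
Step 2: empty(C) -> (A=0 B=0 C=0)
Step 3: fill(B) -> (A=0 B=8 C=0)
Step 4: pour(B -> A) -> (A=5 B=3 C=0)
Step 5: pour(A -> B) -> (A=0 B=8 C=0)
Step 6: fill(C) -> (A=0 B=8 C=11)
Step 7: fill(A) -> (A=5 B=8 C=11)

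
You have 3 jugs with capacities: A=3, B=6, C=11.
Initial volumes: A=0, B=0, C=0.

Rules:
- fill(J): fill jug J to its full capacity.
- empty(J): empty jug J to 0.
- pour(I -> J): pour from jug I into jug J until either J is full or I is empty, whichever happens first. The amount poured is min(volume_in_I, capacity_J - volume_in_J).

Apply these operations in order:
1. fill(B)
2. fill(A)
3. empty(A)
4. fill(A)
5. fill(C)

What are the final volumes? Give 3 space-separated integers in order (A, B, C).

Answer: 3 6 11

Derivation:
Step 1: fill(B) -> (A=0 B=6 C=0)
Step 2: fill(A) -> (A=3 B=6 C=0)
Step 3: empty(A) -> (A=0 B=6 C=0)
Step 4: fill(A) -> (A=3 B=6 C=0)
Step 5: fill(C) -> (A=3 B=6 C=11)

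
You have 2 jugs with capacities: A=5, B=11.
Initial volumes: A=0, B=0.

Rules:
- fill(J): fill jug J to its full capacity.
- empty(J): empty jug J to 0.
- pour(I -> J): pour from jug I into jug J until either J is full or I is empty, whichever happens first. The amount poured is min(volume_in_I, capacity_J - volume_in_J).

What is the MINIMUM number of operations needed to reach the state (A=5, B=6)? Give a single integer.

Answer: 2

Derivation:
BFS from (A=0, B=0). One shortest path:
  1. fill(B) -> (A=0 B=11)
  2. pour(B -> A) -> (A=5 B=6)
Reached target in 2 moves.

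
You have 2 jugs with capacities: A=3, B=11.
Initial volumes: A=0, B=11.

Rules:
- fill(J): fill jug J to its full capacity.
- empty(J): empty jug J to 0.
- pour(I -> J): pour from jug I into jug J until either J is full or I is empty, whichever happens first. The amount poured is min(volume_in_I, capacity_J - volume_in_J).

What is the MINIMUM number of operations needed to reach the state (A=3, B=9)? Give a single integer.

Answer: 8

Derivation:
BFS from (A=0, B=11). One shortest path:
  1. fill(A) -> (A=3 B=11)
  2. empty(B) -> (A=3 B=0)
  3. pour(A -> B) -> (A=0 B=3)
  4. fill(A) -> (A=3 B=3)
  5. pour(A -> B) -> (A=0 B=6)
  6. fill(A) -> (A=3 B=6)
  7. pour(A -> B) -> (A=0 B=9)
  8. fill(A) -> (A=3 B=9)
Reached target in 8 moves.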